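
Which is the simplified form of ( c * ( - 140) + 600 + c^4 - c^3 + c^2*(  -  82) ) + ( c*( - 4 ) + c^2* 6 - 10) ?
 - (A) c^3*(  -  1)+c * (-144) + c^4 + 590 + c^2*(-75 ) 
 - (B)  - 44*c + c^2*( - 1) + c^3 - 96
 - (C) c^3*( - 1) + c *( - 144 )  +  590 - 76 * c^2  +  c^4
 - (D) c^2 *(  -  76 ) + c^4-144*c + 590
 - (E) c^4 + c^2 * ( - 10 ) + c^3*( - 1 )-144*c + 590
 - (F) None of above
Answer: C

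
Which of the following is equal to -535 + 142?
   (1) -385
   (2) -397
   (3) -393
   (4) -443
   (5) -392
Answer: 3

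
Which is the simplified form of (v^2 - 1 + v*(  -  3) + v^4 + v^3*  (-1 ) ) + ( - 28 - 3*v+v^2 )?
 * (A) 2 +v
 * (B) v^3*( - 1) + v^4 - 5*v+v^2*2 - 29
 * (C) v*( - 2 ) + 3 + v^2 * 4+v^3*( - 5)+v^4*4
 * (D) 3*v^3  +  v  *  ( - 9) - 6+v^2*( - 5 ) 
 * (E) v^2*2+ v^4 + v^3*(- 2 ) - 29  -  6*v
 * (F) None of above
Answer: F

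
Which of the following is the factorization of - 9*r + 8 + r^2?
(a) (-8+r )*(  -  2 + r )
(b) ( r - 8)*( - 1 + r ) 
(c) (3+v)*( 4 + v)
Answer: b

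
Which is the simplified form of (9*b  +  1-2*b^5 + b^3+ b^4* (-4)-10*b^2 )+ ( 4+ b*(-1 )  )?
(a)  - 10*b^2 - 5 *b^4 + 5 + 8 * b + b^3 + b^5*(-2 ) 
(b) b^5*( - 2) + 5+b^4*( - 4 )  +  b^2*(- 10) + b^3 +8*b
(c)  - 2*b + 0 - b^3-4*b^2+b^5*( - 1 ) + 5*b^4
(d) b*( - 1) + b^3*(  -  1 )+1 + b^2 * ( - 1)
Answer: b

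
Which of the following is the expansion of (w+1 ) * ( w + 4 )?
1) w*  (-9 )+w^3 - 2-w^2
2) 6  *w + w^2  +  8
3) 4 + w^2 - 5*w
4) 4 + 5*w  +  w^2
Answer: 4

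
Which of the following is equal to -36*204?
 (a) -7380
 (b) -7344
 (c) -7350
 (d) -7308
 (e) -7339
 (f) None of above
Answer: b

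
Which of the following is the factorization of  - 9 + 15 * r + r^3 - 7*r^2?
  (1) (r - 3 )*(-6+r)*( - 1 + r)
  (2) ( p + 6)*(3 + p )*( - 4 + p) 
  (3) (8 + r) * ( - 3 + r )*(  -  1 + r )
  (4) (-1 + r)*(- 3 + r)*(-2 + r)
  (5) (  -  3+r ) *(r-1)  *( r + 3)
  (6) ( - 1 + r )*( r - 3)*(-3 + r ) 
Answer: 6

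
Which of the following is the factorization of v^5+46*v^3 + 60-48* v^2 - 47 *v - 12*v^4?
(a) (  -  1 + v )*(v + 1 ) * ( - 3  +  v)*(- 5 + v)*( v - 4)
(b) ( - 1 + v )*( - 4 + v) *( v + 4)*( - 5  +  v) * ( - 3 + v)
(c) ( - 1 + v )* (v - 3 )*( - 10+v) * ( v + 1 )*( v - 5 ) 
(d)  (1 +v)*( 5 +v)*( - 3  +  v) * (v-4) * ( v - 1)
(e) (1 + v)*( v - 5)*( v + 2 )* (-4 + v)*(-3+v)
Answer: a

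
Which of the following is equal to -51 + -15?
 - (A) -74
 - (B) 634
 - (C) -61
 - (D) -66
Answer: D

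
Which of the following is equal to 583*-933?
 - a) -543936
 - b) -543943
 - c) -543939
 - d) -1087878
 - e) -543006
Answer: c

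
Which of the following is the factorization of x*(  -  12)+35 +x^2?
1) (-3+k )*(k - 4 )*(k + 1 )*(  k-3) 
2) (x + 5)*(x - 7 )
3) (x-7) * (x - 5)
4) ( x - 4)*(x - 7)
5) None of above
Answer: 3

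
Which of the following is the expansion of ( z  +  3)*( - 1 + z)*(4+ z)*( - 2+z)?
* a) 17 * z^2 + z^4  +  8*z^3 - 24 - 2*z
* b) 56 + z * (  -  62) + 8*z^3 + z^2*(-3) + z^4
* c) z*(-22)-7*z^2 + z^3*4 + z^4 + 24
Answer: c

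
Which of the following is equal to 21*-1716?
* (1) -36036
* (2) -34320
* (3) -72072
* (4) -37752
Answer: 1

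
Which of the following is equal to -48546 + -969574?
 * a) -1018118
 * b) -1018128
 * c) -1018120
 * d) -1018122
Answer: c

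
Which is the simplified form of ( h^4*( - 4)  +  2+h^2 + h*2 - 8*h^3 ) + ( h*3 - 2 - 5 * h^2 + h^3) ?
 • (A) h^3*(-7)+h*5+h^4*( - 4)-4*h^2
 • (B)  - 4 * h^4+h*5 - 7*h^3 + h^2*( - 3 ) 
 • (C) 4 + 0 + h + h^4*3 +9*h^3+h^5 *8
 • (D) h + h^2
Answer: A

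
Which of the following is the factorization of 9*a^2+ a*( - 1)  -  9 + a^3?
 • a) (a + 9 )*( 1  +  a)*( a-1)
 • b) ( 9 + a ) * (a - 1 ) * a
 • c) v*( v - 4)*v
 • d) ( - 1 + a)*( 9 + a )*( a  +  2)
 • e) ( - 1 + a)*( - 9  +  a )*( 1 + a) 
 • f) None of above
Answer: a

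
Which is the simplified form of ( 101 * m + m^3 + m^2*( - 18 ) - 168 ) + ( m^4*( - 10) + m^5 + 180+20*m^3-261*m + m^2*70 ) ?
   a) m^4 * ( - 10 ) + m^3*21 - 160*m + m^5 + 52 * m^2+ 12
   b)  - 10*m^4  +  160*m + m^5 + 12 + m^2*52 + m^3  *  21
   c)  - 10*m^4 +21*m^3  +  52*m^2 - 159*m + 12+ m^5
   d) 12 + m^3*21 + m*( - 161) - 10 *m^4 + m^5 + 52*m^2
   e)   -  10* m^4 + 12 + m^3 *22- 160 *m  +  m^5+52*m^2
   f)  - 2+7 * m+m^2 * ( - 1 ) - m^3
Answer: a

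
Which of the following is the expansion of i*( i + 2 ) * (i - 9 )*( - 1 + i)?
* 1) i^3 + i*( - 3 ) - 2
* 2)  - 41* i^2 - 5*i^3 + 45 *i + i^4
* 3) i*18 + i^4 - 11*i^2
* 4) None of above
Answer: 4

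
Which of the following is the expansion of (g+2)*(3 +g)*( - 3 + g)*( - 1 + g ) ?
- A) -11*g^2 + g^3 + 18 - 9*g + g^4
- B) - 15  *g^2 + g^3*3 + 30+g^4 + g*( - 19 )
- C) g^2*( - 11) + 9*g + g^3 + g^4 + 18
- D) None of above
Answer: A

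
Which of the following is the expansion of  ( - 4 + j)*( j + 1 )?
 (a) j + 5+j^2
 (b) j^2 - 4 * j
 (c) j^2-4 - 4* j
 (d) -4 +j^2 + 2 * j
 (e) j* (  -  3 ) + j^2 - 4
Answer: e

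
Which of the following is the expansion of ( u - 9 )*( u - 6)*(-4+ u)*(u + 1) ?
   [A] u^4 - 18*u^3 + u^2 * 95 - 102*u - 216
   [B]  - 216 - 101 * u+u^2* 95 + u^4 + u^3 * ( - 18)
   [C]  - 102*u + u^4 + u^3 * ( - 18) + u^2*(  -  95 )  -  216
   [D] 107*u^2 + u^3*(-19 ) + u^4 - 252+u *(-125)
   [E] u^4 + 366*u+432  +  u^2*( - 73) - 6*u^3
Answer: A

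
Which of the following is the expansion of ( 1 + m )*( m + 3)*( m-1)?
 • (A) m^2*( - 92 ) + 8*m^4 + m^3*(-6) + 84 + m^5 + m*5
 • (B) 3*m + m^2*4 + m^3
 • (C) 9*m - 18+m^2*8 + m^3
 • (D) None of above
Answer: D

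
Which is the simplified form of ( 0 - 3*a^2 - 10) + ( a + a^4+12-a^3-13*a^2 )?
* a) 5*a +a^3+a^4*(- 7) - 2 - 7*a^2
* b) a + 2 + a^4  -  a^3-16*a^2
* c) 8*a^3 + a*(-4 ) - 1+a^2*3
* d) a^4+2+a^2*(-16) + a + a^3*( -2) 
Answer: b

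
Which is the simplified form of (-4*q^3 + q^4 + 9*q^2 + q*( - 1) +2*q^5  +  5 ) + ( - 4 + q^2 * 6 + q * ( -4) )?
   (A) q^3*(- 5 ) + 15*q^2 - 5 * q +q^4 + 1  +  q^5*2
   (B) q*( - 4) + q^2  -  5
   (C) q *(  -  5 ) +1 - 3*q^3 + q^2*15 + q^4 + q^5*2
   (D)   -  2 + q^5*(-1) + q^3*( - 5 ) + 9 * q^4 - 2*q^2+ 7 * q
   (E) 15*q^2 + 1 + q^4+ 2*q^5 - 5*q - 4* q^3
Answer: E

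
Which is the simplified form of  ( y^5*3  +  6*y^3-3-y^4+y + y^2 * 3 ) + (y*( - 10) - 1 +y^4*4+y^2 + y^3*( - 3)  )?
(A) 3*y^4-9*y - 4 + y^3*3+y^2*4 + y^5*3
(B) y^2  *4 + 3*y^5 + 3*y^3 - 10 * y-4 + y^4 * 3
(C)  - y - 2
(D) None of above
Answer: A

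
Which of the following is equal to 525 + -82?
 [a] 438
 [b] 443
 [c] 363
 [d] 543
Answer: b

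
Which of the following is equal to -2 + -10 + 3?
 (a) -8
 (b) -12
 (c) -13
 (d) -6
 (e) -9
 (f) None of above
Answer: e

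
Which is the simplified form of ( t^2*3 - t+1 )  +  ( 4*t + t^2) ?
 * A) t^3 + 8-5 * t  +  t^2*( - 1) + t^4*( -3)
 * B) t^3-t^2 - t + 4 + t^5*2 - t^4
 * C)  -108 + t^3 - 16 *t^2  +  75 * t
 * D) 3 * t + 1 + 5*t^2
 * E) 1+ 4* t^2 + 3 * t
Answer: E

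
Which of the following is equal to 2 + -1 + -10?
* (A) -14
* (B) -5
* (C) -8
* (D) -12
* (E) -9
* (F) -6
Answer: E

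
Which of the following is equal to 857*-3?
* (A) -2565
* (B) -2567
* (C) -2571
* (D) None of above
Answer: C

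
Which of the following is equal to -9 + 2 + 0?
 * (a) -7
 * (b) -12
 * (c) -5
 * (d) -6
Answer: a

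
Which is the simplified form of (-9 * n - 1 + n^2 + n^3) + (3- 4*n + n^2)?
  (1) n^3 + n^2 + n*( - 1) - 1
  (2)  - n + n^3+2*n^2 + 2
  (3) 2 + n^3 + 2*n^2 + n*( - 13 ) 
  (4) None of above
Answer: 3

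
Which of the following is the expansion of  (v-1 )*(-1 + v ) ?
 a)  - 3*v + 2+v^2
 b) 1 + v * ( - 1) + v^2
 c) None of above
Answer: c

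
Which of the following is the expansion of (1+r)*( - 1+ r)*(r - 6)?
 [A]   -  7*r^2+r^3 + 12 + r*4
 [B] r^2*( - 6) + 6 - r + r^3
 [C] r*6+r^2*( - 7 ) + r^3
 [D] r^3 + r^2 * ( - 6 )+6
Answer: B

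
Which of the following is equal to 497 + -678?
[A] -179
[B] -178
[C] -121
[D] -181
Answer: D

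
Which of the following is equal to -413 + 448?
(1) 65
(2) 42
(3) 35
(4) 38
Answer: 3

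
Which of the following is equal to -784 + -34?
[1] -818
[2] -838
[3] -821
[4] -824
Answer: 1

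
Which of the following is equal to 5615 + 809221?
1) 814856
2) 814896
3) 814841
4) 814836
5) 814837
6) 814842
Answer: 4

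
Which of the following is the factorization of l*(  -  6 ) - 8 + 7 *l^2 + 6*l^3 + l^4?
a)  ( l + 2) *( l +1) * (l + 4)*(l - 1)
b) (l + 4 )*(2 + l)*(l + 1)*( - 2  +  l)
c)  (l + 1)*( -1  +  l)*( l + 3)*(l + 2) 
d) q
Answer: a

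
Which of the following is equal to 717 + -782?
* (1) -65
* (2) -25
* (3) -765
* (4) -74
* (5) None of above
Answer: 1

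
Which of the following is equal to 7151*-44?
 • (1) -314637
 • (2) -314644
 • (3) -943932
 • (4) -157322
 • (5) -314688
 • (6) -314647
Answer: 2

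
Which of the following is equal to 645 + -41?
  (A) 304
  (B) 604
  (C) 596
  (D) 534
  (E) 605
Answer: B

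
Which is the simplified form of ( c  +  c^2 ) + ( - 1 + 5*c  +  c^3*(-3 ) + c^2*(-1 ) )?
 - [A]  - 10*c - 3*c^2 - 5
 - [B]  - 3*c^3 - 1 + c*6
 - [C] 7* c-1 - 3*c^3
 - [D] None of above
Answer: B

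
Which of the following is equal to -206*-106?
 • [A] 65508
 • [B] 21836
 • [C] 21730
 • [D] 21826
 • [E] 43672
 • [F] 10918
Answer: B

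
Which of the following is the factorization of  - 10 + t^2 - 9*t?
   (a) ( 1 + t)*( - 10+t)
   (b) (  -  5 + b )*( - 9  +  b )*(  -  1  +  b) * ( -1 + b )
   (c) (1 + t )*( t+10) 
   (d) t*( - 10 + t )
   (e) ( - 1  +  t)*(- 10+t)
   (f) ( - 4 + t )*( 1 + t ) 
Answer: a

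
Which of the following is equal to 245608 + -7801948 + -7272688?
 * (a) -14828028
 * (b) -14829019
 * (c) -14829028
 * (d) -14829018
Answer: c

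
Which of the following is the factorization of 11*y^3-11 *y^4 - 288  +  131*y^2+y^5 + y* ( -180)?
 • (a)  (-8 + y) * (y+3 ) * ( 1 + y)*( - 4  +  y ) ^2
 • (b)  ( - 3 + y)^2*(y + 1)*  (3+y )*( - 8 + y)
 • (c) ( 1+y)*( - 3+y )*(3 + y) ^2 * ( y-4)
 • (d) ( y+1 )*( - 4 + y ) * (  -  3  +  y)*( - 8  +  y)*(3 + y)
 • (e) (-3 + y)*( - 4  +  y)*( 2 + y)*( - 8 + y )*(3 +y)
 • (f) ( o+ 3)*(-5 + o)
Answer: d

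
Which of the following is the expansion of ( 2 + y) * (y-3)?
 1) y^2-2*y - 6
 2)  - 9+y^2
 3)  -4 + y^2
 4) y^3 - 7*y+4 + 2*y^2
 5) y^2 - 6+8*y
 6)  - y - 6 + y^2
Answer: 6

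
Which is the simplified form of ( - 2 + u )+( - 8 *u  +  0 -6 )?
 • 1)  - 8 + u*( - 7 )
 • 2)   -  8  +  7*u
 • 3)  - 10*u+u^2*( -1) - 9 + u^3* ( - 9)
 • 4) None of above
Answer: 1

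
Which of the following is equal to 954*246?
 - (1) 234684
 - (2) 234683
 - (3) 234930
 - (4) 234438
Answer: 1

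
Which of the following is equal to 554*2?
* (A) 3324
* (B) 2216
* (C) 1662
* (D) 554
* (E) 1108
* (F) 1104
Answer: E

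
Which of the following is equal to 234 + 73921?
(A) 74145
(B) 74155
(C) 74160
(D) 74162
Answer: B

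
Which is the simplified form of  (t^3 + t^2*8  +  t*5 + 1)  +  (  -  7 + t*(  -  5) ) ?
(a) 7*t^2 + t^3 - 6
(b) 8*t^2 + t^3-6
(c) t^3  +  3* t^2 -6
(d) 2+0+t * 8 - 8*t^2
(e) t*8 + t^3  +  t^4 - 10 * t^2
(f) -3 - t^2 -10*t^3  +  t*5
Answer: b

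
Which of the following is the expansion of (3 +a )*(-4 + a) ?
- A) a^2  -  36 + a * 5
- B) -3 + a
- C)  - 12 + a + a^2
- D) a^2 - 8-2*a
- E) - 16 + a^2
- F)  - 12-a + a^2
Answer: F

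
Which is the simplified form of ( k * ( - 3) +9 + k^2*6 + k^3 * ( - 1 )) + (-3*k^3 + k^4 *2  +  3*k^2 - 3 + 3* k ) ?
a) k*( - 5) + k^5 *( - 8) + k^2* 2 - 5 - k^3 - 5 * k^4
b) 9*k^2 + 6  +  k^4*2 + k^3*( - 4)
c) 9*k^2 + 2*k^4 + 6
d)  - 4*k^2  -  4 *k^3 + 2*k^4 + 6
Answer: b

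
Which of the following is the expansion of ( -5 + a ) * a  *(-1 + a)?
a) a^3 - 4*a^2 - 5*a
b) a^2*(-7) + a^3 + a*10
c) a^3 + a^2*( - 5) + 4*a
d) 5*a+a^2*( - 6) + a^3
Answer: d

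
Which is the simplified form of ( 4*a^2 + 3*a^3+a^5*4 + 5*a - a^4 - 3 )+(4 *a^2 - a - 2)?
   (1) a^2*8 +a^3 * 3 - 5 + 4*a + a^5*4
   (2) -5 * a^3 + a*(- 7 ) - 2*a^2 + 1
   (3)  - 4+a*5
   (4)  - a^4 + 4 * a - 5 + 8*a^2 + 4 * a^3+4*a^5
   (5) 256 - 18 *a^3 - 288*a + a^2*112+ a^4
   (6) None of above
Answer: 6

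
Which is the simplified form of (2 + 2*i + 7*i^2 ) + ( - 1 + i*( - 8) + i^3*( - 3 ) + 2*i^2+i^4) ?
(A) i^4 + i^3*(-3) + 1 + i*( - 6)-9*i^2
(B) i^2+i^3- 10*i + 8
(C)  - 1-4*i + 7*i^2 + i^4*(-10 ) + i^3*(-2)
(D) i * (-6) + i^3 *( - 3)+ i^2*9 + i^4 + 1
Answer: D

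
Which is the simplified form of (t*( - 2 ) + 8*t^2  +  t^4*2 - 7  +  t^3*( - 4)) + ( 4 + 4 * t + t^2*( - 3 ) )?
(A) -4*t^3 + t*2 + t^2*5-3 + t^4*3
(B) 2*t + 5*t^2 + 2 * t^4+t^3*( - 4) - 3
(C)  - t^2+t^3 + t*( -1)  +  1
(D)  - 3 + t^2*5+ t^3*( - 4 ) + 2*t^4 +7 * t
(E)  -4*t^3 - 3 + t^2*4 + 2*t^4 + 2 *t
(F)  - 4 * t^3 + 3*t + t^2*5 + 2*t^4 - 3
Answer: B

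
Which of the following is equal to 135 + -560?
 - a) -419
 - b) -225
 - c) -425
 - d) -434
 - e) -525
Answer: c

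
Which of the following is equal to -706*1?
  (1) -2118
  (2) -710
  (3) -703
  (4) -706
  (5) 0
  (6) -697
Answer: 4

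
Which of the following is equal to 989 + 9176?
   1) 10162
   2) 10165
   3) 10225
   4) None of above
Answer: 2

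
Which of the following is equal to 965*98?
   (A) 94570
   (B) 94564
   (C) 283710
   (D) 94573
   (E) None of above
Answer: A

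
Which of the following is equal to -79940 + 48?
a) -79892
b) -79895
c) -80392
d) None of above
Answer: a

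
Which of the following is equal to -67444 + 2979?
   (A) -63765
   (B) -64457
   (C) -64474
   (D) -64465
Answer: D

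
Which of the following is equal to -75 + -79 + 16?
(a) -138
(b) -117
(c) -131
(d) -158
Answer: a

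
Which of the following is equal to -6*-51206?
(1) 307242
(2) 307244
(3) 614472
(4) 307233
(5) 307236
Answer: 5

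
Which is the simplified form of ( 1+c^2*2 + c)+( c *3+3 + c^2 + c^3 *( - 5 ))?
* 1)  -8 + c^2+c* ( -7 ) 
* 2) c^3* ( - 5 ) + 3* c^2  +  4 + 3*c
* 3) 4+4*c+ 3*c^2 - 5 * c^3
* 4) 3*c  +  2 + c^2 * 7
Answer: 3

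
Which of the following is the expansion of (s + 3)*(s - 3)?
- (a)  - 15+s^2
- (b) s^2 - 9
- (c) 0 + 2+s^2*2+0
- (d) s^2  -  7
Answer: b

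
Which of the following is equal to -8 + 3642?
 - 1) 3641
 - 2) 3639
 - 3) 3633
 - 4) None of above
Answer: 4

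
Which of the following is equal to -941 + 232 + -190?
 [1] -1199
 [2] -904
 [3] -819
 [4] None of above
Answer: 4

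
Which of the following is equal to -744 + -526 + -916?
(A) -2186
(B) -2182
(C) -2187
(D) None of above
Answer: A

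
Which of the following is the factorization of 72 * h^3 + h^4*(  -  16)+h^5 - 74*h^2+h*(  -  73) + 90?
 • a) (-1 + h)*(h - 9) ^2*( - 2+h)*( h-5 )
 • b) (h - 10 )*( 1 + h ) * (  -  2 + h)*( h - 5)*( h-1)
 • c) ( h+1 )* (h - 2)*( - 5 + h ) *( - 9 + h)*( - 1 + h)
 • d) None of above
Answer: c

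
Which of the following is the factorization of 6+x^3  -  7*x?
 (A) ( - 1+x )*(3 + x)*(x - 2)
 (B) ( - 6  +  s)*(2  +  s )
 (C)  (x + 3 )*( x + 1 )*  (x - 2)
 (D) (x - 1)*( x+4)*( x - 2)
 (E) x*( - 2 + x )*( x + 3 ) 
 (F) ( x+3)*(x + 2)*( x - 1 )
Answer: A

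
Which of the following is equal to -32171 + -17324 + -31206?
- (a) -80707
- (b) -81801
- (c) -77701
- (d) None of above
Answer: d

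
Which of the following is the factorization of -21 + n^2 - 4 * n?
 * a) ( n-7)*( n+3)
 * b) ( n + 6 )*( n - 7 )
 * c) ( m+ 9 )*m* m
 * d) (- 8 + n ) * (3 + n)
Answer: a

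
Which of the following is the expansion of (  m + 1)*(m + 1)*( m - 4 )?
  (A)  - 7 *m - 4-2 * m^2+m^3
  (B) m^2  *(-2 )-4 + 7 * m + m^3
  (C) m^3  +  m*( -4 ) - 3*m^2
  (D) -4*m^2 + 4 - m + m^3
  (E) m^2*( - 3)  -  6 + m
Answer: A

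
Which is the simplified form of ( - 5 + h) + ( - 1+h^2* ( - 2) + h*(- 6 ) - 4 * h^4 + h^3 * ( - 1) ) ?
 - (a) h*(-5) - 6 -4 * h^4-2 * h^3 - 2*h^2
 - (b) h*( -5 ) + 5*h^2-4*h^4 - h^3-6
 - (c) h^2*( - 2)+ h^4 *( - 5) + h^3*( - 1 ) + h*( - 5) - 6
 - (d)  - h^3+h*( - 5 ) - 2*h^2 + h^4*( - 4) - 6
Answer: d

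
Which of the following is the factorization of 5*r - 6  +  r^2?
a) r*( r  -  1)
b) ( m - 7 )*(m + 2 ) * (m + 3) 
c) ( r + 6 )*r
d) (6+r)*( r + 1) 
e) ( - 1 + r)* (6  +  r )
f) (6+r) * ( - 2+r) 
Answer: e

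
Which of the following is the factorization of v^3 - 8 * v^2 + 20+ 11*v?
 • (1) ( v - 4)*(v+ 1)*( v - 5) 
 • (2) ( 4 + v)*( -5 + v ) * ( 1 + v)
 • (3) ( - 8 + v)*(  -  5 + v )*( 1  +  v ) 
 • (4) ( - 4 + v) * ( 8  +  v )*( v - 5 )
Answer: 1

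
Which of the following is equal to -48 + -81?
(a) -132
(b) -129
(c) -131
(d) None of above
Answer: b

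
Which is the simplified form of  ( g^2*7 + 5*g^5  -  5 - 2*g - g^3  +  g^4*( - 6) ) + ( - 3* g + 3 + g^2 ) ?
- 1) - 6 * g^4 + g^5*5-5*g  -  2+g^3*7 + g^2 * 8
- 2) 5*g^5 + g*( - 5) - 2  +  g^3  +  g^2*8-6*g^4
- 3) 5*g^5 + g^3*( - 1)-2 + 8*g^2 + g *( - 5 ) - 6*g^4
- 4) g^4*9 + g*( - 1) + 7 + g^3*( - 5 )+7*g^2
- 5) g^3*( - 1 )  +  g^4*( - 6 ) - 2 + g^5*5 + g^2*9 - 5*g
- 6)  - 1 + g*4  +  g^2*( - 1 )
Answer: 3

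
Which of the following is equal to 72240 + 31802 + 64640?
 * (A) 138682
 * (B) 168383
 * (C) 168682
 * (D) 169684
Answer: C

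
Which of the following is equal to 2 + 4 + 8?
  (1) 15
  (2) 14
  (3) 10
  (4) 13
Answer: 2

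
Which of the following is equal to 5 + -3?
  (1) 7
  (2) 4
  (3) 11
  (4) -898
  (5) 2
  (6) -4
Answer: 5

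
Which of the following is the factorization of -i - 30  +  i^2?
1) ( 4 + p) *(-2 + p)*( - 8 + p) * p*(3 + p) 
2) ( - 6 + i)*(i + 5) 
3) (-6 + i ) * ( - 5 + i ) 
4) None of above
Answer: 2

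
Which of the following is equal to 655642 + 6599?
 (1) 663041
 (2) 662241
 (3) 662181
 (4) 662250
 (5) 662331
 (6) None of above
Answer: 2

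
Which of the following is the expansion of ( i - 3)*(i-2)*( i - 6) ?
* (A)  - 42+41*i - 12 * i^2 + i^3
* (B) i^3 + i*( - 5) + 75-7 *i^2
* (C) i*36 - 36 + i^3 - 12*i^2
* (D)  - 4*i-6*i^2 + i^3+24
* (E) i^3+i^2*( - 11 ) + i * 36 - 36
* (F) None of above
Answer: E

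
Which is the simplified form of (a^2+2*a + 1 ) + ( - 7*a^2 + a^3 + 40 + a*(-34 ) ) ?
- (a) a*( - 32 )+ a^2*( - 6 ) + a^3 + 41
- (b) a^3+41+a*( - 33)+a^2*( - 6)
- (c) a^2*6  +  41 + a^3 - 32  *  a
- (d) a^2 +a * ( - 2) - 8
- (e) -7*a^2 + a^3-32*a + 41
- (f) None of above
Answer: a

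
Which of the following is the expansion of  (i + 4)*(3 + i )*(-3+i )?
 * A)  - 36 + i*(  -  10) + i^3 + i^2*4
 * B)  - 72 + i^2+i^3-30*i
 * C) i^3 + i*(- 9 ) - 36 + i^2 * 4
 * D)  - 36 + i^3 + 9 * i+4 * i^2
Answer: C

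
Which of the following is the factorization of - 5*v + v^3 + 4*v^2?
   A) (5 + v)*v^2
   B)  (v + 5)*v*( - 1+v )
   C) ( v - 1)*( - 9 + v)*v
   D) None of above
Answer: B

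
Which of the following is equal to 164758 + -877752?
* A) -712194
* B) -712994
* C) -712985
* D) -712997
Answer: B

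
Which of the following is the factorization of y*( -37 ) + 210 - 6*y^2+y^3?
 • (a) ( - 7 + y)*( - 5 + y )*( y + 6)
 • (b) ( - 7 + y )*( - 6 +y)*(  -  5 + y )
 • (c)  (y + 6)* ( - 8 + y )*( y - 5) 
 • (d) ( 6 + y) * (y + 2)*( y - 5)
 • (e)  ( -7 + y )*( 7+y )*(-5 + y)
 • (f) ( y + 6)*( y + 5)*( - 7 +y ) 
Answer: a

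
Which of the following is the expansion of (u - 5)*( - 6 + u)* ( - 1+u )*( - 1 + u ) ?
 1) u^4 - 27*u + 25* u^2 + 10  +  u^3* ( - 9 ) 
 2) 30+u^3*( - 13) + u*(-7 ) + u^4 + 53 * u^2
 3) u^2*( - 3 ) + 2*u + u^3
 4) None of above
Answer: 4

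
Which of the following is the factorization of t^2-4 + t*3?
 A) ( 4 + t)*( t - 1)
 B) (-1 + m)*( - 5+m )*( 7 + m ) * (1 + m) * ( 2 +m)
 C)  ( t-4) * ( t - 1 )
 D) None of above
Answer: A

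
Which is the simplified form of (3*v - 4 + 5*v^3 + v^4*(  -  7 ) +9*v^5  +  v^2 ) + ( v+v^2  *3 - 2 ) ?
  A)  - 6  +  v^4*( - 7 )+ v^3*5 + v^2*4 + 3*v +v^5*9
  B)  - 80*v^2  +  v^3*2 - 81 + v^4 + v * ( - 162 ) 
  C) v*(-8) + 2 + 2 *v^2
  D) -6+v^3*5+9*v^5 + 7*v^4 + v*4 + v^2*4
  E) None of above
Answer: E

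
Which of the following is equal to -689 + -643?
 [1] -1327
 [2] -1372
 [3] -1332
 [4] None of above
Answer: 3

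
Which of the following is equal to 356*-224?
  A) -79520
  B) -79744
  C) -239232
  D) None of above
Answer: B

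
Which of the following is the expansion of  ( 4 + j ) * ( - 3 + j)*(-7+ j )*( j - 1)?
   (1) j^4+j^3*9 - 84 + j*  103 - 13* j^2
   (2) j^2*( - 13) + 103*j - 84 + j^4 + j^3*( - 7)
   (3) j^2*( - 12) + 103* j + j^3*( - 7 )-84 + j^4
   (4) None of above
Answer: 2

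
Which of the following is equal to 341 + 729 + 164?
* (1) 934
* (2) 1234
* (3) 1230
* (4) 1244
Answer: 2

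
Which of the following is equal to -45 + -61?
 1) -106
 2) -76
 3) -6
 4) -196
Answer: 1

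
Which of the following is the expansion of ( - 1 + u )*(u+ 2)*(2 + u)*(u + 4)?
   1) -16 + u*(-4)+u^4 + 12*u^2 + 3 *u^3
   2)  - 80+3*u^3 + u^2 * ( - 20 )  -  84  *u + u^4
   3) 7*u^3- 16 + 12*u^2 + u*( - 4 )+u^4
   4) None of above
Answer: 3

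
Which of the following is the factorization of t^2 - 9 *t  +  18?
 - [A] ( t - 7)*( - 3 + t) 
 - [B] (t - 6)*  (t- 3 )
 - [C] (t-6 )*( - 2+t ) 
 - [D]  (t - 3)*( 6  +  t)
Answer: B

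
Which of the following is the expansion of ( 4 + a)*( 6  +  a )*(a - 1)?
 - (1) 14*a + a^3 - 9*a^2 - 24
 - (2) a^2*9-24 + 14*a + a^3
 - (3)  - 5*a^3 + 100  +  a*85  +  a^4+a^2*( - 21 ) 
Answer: 2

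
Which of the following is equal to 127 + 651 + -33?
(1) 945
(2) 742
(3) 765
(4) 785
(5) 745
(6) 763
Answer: 5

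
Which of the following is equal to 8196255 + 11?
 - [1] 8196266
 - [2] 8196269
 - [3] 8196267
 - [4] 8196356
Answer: 1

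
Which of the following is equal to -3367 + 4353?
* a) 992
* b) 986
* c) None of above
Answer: b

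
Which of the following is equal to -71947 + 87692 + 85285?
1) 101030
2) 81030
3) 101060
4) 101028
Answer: 1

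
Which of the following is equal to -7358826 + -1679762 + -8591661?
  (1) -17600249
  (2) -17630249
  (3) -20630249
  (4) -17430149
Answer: 2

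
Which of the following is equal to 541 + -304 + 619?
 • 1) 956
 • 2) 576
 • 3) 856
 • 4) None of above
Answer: 3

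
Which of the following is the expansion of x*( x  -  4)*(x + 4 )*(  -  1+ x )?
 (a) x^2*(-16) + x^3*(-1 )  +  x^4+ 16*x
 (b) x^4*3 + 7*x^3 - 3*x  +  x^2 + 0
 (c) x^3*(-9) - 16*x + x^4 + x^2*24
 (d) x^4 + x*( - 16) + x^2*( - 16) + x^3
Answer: a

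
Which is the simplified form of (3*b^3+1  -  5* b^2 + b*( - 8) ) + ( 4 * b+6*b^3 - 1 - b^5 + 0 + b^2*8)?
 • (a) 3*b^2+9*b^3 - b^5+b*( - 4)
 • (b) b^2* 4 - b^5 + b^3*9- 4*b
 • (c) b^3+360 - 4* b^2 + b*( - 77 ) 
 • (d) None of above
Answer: a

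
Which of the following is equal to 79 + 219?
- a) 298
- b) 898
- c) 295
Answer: a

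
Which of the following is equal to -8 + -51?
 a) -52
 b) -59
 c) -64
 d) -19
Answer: b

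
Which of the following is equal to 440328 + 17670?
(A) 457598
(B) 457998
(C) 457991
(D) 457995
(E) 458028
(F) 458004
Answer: B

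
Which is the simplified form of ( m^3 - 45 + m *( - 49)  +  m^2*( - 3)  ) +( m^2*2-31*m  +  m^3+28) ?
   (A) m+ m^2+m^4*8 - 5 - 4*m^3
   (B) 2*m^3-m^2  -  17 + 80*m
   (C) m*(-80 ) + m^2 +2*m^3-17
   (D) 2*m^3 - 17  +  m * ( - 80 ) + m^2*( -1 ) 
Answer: D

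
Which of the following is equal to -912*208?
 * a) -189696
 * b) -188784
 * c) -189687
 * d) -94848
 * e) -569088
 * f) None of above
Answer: a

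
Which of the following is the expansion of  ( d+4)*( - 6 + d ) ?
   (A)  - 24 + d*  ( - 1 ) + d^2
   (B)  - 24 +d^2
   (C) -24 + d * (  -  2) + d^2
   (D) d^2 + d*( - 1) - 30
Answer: C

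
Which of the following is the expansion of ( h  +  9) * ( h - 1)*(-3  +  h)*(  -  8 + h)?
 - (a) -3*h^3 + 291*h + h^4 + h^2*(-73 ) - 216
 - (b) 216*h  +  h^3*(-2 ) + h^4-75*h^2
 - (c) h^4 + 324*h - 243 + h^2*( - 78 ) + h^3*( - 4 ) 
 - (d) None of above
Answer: a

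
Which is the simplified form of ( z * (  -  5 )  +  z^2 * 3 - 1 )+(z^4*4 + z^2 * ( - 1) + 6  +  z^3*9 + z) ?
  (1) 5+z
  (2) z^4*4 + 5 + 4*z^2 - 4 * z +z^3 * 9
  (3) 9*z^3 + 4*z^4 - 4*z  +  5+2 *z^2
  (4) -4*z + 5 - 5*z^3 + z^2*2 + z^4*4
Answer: 3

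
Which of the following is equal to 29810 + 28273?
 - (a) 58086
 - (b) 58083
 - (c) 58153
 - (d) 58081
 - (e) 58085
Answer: b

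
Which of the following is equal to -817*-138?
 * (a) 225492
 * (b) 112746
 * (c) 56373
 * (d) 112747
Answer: b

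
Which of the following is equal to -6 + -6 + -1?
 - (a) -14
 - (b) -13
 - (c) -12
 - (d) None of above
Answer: b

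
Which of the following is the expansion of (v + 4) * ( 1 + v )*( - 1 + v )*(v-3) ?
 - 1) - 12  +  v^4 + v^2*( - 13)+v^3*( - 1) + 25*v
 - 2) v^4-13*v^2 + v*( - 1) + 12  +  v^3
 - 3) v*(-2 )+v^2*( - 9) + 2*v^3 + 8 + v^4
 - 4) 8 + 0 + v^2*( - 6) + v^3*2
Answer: 2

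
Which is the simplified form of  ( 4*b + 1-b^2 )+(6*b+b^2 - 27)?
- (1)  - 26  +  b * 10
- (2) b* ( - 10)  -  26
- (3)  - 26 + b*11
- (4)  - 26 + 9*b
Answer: 1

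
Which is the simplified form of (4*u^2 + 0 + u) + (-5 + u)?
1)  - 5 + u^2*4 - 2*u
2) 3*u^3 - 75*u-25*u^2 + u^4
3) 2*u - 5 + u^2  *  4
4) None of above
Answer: 3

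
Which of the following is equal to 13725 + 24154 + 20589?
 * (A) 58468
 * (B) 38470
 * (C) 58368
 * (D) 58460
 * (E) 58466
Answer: A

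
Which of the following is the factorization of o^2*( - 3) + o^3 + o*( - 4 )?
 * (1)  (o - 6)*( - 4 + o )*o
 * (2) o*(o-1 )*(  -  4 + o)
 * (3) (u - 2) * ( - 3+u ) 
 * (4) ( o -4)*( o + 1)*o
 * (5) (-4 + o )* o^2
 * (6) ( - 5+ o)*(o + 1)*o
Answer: 4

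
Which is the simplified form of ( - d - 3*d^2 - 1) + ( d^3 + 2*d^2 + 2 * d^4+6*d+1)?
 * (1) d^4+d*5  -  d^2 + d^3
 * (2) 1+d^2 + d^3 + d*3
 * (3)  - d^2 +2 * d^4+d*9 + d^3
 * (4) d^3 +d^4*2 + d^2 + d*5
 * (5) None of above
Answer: 5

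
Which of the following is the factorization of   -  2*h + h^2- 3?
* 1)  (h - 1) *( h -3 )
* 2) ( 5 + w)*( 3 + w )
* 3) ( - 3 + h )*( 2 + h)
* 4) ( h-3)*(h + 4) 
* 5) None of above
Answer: 5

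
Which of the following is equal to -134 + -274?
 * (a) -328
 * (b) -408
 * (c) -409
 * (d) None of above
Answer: b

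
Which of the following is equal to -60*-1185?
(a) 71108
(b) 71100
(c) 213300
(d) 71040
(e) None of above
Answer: b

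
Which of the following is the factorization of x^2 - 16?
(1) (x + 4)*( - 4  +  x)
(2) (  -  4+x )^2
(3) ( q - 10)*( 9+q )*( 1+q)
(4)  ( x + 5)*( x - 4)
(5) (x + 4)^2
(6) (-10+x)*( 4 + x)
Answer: 1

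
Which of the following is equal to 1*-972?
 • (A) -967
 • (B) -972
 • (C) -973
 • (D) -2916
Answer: B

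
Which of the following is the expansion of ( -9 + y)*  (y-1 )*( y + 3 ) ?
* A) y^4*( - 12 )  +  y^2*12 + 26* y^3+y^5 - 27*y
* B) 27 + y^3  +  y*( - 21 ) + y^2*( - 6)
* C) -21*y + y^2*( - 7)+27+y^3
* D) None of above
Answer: C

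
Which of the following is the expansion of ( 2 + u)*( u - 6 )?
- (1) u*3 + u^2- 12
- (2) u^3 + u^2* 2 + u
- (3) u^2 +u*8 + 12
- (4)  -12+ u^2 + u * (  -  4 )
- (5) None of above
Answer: 4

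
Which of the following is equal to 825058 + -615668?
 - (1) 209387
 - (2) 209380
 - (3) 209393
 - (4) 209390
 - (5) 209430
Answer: 4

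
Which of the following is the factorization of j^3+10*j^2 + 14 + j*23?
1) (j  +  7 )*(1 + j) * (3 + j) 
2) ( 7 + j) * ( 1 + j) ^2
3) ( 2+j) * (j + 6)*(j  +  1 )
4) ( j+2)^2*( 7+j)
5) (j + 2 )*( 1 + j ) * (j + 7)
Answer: 5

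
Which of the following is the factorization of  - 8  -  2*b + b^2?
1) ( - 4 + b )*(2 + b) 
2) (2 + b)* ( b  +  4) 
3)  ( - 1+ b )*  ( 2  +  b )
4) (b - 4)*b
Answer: 1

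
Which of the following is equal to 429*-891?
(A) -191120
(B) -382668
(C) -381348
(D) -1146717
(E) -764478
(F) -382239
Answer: F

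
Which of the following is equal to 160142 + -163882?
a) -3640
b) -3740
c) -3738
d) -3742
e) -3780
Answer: b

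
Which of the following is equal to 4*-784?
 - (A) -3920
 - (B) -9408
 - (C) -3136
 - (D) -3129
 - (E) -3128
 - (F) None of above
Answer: C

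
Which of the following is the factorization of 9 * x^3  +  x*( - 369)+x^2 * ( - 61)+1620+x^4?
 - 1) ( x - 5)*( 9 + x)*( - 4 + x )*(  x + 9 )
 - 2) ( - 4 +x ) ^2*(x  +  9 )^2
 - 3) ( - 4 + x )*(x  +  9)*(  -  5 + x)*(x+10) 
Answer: 1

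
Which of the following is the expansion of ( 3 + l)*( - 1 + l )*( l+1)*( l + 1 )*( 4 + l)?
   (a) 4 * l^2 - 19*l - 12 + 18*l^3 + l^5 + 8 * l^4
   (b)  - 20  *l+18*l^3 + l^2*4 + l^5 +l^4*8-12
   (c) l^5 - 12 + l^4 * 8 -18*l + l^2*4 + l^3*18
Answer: a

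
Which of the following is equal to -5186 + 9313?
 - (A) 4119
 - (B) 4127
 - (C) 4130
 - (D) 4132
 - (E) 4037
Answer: B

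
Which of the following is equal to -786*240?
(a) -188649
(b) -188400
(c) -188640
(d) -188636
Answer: c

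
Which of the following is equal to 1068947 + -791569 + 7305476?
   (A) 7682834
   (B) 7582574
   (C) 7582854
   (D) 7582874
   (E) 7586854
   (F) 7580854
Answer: C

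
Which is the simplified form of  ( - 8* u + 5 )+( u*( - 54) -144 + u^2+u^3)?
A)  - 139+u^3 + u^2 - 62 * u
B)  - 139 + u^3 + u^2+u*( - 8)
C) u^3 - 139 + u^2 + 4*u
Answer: A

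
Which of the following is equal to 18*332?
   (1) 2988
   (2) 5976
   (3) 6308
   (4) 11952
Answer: 2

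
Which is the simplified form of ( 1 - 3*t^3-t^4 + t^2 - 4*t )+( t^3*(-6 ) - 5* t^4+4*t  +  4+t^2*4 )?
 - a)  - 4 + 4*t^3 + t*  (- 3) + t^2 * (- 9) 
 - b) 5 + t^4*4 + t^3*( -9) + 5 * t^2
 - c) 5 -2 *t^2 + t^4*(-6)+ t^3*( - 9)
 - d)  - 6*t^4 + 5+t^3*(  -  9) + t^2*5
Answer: d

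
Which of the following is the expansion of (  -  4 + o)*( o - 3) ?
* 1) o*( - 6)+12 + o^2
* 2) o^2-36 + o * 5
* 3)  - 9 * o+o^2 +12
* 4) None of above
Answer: 4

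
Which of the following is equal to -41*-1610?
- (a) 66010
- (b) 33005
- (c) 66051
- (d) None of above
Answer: a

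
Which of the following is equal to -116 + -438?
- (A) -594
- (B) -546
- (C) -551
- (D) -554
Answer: D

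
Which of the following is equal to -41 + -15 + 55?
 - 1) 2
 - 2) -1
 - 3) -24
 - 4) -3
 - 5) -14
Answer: 2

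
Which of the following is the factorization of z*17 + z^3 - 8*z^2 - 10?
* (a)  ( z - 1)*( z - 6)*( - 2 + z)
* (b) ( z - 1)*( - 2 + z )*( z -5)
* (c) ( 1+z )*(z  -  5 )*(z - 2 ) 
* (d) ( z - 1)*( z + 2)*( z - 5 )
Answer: b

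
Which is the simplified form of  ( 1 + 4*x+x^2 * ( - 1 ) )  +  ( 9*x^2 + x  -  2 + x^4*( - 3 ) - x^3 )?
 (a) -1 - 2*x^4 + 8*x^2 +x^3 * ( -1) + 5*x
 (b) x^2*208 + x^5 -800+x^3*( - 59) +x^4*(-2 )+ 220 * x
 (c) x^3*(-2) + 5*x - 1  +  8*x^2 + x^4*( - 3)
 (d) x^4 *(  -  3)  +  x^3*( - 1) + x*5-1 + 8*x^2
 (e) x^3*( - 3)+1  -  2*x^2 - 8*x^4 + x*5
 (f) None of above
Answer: d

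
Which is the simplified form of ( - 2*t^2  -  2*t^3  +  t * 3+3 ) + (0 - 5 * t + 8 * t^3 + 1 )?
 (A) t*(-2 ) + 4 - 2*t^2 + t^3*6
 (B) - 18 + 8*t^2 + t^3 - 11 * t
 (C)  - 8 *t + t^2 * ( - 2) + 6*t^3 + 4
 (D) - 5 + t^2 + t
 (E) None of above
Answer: A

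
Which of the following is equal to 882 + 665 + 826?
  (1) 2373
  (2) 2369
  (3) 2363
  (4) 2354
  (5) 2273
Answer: 1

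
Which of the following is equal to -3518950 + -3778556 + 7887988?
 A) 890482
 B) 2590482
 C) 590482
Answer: C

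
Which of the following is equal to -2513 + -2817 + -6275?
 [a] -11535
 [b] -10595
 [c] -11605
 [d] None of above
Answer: c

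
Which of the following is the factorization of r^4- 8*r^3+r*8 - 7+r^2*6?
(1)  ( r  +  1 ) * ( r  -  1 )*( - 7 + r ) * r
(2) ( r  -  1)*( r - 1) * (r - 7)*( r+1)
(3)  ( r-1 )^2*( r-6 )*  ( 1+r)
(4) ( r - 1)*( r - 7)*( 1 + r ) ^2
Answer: 2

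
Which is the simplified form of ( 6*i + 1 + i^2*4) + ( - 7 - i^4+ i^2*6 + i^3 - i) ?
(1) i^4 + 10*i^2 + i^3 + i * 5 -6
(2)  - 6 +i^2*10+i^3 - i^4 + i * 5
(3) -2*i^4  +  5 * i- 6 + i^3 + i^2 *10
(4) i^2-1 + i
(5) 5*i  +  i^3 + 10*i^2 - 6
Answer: 2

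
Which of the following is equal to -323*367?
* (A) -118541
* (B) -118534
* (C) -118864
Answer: A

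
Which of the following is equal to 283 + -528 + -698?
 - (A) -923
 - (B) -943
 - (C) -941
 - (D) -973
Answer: B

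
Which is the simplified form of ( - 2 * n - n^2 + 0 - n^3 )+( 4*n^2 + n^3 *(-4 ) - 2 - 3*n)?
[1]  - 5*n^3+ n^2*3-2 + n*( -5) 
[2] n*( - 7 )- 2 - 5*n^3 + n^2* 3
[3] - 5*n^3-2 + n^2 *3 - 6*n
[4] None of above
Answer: 1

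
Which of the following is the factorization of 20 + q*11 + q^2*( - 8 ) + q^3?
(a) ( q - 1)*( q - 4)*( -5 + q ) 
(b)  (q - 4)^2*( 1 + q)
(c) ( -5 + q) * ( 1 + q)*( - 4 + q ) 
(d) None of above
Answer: c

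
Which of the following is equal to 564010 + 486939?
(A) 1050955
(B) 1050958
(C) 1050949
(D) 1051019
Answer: C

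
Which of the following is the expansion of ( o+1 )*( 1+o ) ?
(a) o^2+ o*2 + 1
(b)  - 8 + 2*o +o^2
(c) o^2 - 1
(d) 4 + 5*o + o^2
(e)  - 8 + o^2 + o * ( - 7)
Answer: a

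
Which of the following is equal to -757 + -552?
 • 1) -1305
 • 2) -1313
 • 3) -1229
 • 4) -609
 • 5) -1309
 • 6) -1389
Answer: 5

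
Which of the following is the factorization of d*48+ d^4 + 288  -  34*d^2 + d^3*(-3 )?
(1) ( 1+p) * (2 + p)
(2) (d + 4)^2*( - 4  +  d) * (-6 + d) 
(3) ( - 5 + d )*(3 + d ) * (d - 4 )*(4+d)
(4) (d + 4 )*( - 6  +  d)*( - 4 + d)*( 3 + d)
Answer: 4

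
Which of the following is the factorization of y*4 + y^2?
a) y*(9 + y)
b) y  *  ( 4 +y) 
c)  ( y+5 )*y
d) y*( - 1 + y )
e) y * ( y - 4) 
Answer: b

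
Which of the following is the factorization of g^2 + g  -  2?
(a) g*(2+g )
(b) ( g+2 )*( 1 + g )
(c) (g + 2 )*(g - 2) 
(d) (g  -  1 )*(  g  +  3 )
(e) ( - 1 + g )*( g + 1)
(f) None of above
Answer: f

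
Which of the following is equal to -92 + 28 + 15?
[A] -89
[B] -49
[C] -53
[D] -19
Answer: B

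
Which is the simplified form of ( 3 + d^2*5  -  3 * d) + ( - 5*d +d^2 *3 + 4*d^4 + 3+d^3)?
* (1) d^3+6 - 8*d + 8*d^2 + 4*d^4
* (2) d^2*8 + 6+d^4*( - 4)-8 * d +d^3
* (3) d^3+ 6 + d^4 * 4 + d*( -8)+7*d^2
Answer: 1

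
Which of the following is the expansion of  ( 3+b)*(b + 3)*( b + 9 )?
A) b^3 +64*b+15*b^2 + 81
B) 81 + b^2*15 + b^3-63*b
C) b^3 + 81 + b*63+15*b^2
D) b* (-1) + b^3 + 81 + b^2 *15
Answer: C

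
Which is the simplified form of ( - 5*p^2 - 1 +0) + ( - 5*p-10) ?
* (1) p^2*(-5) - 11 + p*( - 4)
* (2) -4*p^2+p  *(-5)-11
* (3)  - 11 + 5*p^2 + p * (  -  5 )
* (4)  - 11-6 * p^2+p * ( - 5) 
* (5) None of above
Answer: 5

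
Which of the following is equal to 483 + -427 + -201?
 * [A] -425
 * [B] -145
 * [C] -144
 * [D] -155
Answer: B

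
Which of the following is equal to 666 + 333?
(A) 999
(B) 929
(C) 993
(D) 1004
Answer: A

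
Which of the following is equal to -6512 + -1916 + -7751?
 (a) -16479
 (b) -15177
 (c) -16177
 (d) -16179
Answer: d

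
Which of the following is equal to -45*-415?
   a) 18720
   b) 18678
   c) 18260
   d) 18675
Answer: d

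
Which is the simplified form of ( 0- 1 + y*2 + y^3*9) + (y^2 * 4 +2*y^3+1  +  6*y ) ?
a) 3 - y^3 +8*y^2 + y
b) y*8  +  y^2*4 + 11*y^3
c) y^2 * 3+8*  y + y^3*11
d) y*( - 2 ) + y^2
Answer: b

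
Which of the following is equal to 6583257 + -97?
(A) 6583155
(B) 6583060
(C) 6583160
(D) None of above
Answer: C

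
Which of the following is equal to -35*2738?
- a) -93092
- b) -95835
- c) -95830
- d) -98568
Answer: c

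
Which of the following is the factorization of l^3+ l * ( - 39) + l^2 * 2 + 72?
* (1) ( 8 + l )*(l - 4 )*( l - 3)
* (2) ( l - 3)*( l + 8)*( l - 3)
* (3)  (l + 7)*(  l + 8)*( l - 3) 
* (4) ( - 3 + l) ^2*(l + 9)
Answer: 2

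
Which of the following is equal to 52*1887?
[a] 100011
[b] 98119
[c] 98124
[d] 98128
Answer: c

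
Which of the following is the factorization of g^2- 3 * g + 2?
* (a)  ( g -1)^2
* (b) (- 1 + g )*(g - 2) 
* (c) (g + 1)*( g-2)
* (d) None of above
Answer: b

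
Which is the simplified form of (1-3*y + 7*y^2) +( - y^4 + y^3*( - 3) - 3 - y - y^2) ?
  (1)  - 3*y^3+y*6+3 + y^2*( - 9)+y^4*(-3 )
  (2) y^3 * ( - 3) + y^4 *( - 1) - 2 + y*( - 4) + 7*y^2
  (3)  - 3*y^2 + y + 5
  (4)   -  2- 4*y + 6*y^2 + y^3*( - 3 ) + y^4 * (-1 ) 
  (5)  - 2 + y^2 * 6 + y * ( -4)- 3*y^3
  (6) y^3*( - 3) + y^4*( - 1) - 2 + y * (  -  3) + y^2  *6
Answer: 4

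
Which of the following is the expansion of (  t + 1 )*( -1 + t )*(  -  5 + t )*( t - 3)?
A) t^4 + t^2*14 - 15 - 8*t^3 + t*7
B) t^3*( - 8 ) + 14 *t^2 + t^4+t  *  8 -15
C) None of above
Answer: B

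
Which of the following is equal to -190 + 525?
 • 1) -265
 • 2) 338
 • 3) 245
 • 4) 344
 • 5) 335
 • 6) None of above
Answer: 5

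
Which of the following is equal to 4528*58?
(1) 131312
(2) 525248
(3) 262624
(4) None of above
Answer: 3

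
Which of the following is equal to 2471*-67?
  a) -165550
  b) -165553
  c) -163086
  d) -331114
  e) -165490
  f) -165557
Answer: f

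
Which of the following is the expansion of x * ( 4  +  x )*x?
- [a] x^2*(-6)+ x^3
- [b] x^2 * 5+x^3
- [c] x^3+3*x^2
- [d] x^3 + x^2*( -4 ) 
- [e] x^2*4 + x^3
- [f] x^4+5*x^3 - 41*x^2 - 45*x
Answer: e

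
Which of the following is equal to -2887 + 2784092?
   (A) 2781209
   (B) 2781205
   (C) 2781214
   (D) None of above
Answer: B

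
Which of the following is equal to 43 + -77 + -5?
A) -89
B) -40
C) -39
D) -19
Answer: C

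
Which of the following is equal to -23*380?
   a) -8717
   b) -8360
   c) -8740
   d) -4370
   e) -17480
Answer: c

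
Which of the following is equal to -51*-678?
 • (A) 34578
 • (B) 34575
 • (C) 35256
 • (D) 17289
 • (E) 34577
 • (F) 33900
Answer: A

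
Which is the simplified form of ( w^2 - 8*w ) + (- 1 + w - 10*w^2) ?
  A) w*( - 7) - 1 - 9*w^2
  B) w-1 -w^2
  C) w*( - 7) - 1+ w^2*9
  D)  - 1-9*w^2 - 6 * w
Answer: A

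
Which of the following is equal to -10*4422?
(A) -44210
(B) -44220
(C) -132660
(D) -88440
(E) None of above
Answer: B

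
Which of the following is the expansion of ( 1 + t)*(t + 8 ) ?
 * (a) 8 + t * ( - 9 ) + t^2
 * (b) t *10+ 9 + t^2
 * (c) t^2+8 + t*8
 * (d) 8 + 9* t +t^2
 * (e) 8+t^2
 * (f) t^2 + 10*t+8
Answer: d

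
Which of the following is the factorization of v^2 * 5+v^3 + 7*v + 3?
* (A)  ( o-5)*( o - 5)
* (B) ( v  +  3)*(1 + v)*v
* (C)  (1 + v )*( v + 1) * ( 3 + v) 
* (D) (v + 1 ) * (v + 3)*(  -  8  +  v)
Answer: C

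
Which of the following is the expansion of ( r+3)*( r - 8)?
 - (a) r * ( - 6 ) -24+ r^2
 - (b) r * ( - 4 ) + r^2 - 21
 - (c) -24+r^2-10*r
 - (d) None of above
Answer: d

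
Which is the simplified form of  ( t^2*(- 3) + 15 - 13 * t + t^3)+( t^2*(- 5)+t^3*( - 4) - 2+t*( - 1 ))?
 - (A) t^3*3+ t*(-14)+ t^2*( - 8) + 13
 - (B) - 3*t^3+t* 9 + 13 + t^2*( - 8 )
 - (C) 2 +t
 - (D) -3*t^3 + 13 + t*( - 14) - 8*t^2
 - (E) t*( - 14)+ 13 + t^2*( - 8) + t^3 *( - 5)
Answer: D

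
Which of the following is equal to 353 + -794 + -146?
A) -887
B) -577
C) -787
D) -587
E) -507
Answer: D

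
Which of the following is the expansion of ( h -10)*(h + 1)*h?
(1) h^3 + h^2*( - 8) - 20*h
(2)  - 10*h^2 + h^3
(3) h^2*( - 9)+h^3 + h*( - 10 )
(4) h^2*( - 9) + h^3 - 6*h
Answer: 3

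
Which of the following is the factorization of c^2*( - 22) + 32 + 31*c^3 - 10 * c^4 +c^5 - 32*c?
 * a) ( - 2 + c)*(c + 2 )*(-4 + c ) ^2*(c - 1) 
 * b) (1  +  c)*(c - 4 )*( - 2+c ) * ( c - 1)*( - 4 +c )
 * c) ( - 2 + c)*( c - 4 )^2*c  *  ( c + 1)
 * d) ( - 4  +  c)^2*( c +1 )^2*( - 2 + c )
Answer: b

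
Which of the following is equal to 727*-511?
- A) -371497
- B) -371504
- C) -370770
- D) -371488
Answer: A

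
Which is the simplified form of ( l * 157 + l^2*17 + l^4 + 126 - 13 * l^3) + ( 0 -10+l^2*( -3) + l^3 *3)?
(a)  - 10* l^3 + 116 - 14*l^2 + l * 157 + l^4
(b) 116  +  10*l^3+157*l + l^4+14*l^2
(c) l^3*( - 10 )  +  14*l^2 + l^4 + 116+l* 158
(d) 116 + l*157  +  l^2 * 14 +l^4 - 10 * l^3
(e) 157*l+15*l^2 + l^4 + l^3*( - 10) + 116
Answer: d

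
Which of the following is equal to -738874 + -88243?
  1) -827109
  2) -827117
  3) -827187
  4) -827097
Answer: 2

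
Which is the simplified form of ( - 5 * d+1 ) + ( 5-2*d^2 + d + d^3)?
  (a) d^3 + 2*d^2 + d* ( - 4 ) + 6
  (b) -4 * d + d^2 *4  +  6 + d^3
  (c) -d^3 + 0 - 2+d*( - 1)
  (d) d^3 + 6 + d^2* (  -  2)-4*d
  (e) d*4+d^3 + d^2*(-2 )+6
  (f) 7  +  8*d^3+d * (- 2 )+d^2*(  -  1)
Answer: d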